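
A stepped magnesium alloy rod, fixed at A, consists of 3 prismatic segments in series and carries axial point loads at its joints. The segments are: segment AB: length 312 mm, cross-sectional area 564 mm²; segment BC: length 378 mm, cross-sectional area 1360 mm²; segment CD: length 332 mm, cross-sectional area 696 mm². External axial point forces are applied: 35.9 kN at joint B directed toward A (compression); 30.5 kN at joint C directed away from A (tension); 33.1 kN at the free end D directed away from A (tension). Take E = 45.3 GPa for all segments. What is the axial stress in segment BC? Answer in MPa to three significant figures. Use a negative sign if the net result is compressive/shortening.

46.8 MPa

Internal axial forces (sectioning from the free end, tension +): N_CD = 33.1 kN, N_BC = 63.6 kN, N_AB = 27.7 kN.
σ_BC = N_BC/A_BC = 63600/1360 = 46.76 MPa.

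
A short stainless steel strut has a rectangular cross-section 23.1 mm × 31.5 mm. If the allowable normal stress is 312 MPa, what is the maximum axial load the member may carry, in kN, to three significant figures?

A = 727.7 mm².
P_max = σ_allow · A = 312 · 727.7 = 227000 N = 227 kN.

227 kN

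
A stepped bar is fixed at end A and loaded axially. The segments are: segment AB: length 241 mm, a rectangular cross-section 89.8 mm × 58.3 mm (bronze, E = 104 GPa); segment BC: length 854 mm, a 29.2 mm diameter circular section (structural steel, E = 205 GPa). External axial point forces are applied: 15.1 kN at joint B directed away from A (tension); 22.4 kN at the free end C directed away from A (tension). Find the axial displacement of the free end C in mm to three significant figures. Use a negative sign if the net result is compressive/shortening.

0.156 mm

Internal axial forces (sectioning from the free end, tension +): N_BC = 22.4 kN, N_AB = 37.5 kN.
A_AB = 5235 mm².
A_BC = 669.7 mm².
δ_AB = 37500·241/(5235·104000) = 0.0166 mm
δ_BC = 22400·854/(669.7·205000) = 0.1393 mm
δ = Σδ_i = 0.1559 mm.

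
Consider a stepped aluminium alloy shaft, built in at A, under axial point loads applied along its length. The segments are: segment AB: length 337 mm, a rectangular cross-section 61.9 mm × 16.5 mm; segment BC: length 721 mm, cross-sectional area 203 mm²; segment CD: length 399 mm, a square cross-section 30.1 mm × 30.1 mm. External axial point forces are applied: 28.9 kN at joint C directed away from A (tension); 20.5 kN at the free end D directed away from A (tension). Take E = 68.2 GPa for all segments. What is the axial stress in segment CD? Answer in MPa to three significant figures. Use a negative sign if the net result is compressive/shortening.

Internal axial forces (sectioning from the free end, tension +): N_CD = 20.5 kN, N_BC = 49.4 kN, N_AB = 49.4 kN.
A_CD = 906 mm².
σ_CD = N_CD/A_CD = 20500/906 = 22.63 MPa.

22.6 MPa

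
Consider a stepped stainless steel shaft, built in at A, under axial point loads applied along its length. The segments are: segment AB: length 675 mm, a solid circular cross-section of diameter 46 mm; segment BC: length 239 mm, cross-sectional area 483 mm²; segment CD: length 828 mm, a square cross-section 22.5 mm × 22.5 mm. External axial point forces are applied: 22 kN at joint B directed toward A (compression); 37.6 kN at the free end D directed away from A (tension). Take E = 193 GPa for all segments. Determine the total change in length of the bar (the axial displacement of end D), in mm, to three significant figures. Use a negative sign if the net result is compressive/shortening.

Internal axial forces (sectioning from the free end, tension +): N_CD = 37.6 kN, N_BC = 37.6 kN, N_AB = 15.6 kN.
A_AB = 1662 mm².
A_CD = 506.2 mm².
δ_AB = 15600·675/(1662·193000) = 0.03283 mm
δ_BC = 37600·239/(483·193000) = 0.0964 mm
δ_CD = 37600·828/(506.2·193000) = 0.3186 mm
δ = Σδ_i = 0.4479 mm.

0.448 mm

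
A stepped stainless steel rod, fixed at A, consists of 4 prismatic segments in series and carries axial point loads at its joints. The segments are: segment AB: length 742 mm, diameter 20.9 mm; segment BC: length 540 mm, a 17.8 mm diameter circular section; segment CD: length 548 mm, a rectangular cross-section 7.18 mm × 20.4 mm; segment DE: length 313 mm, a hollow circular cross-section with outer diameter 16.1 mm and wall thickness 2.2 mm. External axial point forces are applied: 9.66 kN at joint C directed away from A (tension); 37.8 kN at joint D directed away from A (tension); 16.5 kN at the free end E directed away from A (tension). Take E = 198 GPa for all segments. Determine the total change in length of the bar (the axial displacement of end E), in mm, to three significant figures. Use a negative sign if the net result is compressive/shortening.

Internal axial forces (sectioning from the free end, tension +): N_DE = 16.5 kN, N_CD = 54.3 kN, N_BC = 63.96 kN, N_AB = 63.96 kN.
A_AB = 343.1 mm².
A_BC = 248.8 mm².
A_CD = 146.5 mm².
A_DE = 96.07 mm².
δ_AB = 63960·742/(343.1·198000) = 0.6987 mm
δ_BC = 63960·540/(248.8·198000) = 0.701 mm
δ_CD = 54300·548/(146.5·198000) = 1.026 mm
δ_DE = 16500·313/(96.07·198000) = 0.2715 mm
δ = Σδ_i = 2.697 mm.

2.70 mm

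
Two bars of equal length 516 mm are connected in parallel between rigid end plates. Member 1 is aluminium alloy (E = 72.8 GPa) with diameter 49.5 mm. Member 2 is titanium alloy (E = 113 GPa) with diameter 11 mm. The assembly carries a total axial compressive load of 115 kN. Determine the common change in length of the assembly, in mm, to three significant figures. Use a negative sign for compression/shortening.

A_1 = 1924 mm².
A_2 = 95.03 mm².
Equal strain + equilibrium ⇒ each member carries load in proportion to AE: A₁E₁ = 140100000 N, A₂E₂ = 10740000 N, ΣAE = 150800000 N.
δ = PL/ΣAE = -115000·516/150800000 = -0.3934 mm.

-0.393 mm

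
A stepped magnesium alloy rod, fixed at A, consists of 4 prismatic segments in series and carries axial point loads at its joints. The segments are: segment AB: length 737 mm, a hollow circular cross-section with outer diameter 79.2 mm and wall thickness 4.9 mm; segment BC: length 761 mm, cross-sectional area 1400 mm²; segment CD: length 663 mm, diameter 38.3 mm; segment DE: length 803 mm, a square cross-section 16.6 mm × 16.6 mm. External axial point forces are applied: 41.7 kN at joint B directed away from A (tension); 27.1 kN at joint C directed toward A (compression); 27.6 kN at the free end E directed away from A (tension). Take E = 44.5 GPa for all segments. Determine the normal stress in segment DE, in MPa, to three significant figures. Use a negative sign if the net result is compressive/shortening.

Internal axial forces (sectioning from the free end, tension +): N_DE = 27.6 kN, N_CD = 27.6 kN, N_BC = 0.5 kN, N_AB = 42.2 kN.
A_DE = 275.6 mm².
σ_DE = N_DE/A_DE = 27600/275.6 = 100.2 MPa.

100 MPa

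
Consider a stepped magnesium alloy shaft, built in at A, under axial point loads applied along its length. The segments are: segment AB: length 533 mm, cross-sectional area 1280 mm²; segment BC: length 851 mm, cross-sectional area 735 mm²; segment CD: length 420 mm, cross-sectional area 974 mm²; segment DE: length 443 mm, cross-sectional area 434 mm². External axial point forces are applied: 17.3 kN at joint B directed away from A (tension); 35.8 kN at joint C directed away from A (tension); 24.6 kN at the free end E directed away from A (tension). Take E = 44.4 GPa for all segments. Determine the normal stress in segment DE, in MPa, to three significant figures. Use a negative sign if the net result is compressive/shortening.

Internal axial forces (sectioning from the free end, tension +): N_DE = 24.6 kN, N_CD = 24.6 kN, N_BC = 60.4 kN, N_AB = 77.7 kN.
σ_DE = N_DE/A_DE = 24600/434 = 56.68 MPa.

56.7 MPa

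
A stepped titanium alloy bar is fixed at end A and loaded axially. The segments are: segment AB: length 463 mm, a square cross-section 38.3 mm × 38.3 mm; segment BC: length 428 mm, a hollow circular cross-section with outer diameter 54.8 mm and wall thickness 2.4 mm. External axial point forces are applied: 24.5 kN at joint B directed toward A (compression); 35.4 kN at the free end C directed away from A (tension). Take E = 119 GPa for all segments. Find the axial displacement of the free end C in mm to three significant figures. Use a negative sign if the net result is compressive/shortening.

0.351 mm

Internal axial forces (sectioning from the free end, tension +): N_BC = 35.4 kN, N_AB = 10.9 kN.
A_AB = 1467 mm².
A_BC = 395.1 mm².
δ_AB = 10900·463/(1467·119000) = 0.02891 mm
δ_BC = 35400·428/(395.1·119000) = 0.3223 mm
δ = Σδ_i = 0.3512 mm.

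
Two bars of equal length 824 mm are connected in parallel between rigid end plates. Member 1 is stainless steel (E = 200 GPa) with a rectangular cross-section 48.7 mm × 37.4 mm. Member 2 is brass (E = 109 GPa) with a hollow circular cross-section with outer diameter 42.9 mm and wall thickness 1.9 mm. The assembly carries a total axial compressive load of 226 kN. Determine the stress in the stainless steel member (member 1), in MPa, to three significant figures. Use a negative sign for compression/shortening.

-116 MPa

A_1 = 1821 mm².
A_2 = 244.7 mm².
Equal strain + equilibrium ⇒ each member carries load in proportion to AE: A₁E₁ = 364300000 N, A₂E₂ = 26680000 N, ΣAE = 391000000 N.
σ₁ = P·E₁/ΣAE = -226000·200000/391000000 = -115.6 MPa.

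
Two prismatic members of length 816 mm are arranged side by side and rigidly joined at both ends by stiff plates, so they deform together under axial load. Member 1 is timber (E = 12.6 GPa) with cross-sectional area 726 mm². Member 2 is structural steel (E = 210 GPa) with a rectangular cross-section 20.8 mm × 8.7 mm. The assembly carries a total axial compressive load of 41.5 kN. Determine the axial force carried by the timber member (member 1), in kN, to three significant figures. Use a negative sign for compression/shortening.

A_2 = 181 mm².
Equal strain + equilibrium ⇒ each member carries load in proportion to AE: A₁E₁ = 9148000 N, A₂E₂ = 38000000 N, ΣAE = 47150000 N.
F₁ = P·A₁E₁/ΣAE = -41500·9148000/47150000 = -8052 N.

-8.05 kN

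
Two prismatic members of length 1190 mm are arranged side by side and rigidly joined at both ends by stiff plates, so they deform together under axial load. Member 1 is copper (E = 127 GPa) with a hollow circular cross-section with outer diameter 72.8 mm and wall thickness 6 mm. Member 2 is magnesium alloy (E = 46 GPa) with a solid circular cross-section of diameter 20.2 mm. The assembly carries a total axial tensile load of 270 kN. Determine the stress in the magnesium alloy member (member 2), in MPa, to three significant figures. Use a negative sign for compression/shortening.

71.1 MPa

A_1 = 1259 mm².
A_2 = 320.5 mm².
Equal strain + equilibrium ⇒ each member carries load in proportion to AE: A₁E₁ = 159900000 N, A₂E₂ = 14740000 N, ΣAE = 174700000 N.
σ₂ = P·E₂/ΣAE = 270000·46000/174700000 = 71.11 MPa.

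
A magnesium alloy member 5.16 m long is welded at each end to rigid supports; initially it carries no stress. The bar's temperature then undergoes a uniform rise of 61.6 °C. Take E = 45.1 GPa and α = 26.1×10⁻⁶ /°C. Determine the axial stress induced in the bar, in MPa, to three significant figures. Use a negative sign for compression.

Free thermal expansion αLΔT = 26.1e-6 · 5160 · 61.6 = 8.296 mm.
The walls impose strain ε = −(8.296)/5160 = -1.6078e-03; σ = Eε = 45100 · -1.6078e-03 = -72.51 MPa.

-72.5 MPa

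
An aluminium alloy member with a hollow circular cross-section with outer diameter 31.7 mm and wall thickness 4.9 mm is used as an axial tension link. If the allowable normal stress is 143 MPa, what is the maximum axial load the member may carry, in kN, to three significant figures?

A = 412.6 mm².
P_max = σ_allow · A = 143 · 412.6 = 59000 N = 59 kN.

59.0 kN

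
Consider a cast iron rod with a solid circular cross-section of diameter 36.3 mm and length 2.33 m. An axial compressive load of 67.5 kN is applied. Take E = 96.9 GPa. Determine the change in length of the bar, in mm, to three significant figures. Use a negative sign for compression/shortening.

-1.57 mm

A = 1035 mm².
δ_mech = NL/(AE) = -67500·2330/(1035·96900) = -1.568 mm.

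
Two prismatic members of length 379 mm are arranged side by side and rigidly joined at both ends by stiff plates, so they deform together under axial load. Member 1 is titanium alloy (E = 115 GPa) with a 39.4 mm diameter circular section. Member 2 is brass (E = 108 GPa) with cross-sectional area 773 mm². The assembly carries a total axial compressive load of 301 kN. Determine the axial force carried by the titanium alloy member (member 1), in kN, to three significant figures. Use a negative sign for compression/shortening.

-189 kN

A_1 = 1219 mm².
Equal strain + equilibrium ⇒ each member carries load in proportion to AE: A₁E₁ = 140200000 N, A₂E₂ = 83480000 N, ΣAE = 223700000 N.
F₁ = P·A₁E₁/ΣAE = -301000·140200000/223700000 = -188700 N.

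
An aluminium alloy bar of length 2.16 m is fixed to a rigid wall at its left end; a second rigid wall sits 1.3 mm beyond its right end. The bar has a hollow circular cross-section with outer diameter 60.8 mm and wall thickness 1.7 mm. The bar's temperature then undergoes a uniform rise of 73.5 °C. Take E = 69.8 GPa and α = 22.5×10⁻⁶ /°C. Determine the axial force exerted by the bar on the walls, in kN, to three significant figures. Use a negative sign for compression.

-23.2 kN

Free thermal expansion αLΔT = 22.5e-6 · 2160 · 73.5 = 3.572 mm.
The walls engage after the gap closes; constrained expansion = 3.572 − 1.3 = 2.272 mm.
The walls impose strain ε = −(2.272)/2160 = -1.0519e-03; σ = Eε = 69800 · -1.0519e-03 = -73.42 MPa.
Wall reaction R = σ·A = -73.42·315.6 = -23170 N = -23.17 kN.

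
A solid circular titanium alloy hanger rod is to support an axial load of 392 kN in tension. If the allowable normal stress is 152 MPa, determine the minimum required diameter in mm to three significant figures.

57.3 mm

Required area A ≥ P/σ_allow = 392000/152 = 2579 mm².
For a solid circular section, d ≥ √(4A/π) = 57.3 mm.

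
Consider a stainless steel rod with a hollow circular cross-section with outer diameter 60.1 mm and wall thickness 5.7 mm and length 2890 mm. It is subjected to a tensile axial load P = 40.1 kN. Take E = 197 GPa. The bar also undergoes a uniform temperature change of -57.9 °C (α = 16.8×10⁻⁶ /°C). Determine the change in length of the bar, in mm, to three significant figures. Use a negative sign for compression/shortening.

-2.21 mm

A = 974.1 mm².
δ_mech = NL/(AE) = 40100·2890/(974.1·197000) = 0.6039 mm.
δ_thermal = αLΔT = 16.8e-6·2890·-57.9 = -2.811 mm.
δ = δ_mech + δ_thermal = -2.207 mm.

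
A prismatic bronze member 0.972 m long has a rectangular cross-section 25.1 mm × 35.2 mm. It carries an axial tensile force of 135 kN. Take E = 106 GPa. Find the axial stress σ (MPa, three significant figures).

153 MPa

A = 883.5 mm².
σ = N/A = 135000/883.5 = 152.8 MPa.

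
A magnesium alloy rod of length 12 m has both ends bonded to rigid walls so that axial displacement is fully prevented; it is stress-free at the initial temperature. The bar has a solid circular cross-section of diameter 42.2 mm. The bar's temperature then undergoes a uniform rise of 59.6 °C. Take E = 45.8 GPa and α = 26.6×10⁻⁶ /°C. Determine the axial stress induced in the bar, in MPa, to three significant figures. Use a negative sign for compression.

Free thermal expansion αLΔT = 26.6e-6 · 12000 · 59.6 = 19.02 mm.
The walls impose strain ε = −(19.02)/12000 = -1.5854e-03; σ = Eε = 45800 · -1.5854e-03 = -72.61 MPa.

-72.6 MPa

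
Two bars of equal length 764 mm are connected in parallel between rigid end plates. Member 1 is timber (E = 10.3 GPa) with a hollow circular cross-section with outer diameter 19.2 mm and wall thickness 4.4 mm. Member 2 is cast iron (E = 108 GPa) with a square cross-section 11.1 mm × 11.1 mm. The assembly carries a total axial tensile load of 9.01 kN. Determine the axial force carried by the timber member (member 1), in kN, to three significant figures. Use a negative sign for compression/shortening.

A_1 = 204.6 mm².
A_2 = 123.2 mm².
Equal strain + equilibrium ⇒ each member carries load in proportion to AE: A₁E₁ = 2107000 N, A₂E₂ = 13310000 N, ΣAE = 15410000 N.
F₁ = P·A₁E₁/ΣAE = 9010·2107000/15410000 = 1232 N.

1.23 kN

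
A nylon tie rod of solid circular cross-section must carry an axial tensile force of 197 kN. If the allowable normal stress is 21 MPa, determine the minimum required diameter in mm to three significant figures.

109 mm

Required area A ≥ P/σ_allow = 197000/21 = 9381 mm².
For a solid circular section, d ≥ √(4A/π) = 109.3 mm.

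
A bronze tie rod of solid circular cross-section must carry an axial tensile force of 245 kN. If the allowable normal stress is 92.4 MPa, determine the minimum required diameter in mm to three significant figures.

58.1 mm

Required area A ≥ P/σ_allow = 245000/92.4 = 2652 mm².
For a solid circular section, d ≥ √(4A/π) = 58.1 mm.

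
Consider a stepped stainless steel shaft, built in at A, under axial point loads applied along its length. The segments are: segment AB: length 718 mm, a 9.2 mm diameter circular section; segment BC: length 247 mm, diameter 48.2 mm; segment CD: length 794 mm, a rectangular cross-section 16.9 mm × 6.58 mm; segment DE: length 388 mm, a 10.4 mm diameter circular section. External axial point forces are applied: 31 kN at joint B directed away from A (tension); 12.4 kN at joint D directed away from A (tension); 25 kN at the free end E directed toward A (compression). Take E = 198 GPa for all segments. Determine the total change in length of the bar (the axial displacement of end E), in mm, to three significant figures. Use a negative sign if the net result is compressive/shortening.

-0.0360 mm

Internal axial forces (sectioning from the free end, tension +): N_DE = -25 kN, N_CD = -12.6 kN, N_BC = -12.6 kN, N_AB = 18.4 kN.
A_AB = 66.48 mm².
A_BC = 1825 mm².
A_CD = 111.2 mm².
A_DE = 84.95 mm².
δ_AB = 18400·718/(66.48·198000) = 1.004 mm
δ_BC = -12600·247/(1825·198000) = -0.008614 mm
δ_CD = -12600·794/(111.2·198000) = -0.4544 mm
δ_DE = -25000·388/(84.95·198000) = -0.5767 mm
δ = Σδ_i = -0.03597 mm.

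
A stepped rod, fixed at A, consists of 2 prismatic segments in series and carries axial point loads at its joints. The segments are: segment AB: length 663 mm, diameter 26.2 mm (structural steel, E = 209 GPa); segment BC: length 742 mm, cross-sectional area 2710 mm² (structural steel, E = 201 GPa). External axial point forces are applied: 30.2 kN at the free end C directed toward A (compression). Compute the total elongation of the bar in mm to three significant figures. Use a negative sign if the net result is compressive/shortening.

-0.219 mm

Internal axial forces (sectioning from the free end, tension +): N_BC = -30.2 kN, N_AB = -30.2 kN.
A_AB = 539.1 mm².
δ_AB = -30200·663/(539.1·209000) = -0.1777 mm
δ_BC = -30200·742/(2710·201000) = -0.04114 mm
δ = Σδ_i = -0.2188 mm.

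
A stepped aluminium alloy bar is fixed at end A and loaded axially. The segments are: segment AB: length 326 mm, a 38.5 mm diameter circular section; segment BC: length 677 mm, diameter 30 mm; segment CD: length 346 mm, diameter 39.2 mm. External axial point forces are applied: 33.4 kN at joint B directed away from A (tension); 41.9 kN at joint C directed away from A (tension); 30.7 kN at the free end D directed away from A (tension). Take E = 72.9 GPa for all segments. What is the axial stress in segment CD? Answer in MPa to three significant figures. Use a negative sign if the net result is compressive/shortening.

Internal axial forces (sectioning from the free end, tension +): N_CD = 30.7 kN, N_BC = 72.6 kN, N_AB = 106 kN.
A_CD = 1207 mm².
σ_CD = N_CD/A_CD = 30700/1207 = 25.44 MPa.

25.4 MPa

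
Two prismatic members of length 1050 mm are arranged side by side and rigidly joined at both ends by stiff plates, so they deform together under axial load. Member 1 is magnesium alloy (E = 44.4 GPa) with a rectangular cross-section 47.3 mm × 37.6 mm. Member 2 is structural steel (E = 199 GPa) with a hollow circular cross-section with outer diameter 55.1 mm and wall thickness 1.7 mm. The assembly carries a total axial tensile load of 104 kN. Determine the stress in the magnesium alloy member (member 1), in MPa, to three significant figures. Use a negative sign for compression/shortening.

34.0 MPa

A_1 = 1778 mm².
A_2 = 285.2 mm².
Equal strain + equilibrium ⇒ each member carries load in proportion to AE: A₁E₁ = 78960000 N, A₂E₂ = 56750000 N, ΣAE = 135700000 N.
σ₁ = P·E₁/ΣAE = 104000·44400/135700000 = 34.02 MPa.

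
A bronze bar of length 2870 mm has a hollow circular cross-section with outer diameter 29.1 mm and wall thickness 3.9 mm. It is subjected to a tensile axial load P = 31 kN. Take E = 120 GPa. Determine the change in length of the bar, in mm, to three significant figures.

2.40 mm

A = 308.8 mm².
δ_mech = NL/(AE) = 31000·2870/(308.8·120000) = 2.401 mm.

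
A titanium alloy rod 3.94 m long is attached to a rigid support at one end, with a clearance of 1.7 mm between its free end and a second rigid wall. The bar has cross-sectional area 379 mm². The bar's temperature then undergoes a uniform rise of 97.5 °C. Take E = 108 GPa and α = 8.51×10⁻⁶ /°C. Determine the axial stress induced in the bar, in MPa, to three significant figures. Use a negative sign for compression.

-43.0 MPa

Free thermal expansion αLΔT = 8.51e-6 · 3940 · 97.5 = 3.269 mm.
The walls engage after the gap closes; constrained expansion = 3.269 − 1.7 = 1.569 mm.
The walls impose strain ε = −(1.569)/3940 = -3.9825e-04; σ = Eε = 108000 · -3.9825e-04 = -43.01 MPa.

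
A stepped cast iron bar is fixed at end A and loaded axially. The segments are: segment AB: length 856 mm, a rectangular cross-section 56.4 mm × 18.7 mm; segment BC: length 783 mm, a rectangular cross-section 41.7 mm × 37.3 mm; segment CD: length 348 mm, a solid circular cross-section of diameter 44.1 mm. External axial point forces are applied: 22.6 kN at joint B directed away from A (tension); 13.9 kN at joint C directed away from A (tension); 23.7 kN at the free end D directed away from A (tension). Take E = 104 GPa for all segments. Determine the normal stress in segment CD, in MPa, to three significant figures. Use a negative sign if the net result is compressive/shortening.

Internal axial forces (sectioning from the free end, tension +): N_CD = 23.7 kN, N_BC = 37.6 kN, N_AB = 60.2 kN.
A_CD = 1527 mm².
σ_CD = N_CD/A_CD = 23700/1527 = 15.52 MPa.

15.5 MPa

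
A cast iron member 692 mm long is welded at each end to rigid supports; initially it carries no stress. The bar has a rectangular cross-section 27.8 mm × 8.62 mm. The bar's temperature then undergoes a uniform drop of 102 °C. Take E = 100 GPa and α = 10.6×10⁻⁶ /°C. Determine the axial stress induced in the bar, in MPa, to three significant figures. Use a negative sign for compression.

Free thermal expansion αLΔT = 10.6e-6 · 692 · -102 = -0.7482 mm.
The walls impose strain ε = −(-0.7482)/692 = 1.0812e-03; σ = Eε = 100000 · 1.0812e-03 = 108.1 MPa.

108 MPa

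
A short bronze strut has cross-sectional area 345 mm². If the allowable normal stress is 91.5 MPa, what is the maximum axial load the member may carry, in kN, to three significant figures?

P_max = σ_allow · A = 91.5 · 345 = 31570 N = 31.57 kN.

31.6 kN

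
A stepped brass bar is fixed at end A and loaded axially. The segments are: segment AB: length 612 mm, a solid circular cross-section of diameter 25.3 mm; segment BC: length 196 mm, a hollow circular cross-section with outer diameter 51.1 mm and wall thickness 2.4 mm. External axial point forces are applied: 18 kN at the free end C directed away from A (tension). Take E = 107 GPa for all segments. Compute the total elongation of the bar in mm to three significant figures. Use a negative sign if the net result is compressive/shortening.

Internal axial forces (sectioning from the free end, tension +): N_BC = 18 kN, N_AB = 18 kN.
A_AB = 502.7 mm².
A_BC = 367.2 mm².
δ_AB = 18000·612/(502.7·107000) = 0.2048 mm
δ_BC = 18000·196/(367.2·107000) = 0.0898 mm
δ = Σδ_i = 0.2946 mm.

0.295 mm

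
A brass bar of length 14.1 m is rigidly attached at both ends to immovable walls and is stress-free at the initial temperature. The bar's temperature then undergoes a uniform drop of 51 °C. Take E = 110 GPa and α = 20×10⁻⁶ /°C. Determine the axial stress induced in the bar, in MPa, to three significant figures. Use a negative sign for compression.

112 MPa

Free thermal expansion αLΔT = 20e-6 · 14100 · -51 = -14.38 mm.
The walls impose strain ε = −(-14.38)/14100 = 1.0200e-03; σ = Eε = 110000 · 1.0200e-03 = 112.2 MPa.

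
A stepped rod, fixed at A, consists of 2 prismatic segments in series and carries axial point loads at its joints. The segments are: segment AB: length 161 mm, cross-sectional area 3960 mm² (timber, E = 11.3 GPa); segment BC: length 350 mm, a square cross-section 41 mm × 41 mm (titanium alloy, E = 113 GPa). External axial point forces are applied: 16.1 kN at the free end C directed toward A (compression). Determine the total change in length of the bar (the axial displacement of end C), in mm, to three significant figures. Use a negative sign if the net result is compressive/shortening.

Internal axial forces (sectioning from the free end, tension +): N_BC = -16.1 kN, N_AB = -16.1 kN.
A_BC = 1681 mm².
δ_AB = -16100·161/(3960·11300) = -0.05793 mm
δ_BC = -16100·350/(1681·113000) = -0.02967 mm
δ = Σδ_i = -0.08759 mm.

-0.0876 mm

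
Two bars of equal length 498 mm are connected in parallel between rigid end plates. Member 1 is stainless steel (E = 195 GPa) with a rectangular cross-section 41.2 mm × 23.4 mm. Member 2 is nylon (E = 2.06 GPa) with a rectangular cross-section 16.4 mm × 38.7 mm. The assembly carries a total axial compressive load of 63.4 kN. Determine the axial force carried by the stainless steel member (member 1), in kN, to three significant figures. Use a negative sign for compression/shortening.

A_1 = 964.1 mm².
A_2 = 634.7 mm².
Equal strain + equilibrium ⇒ each member carries load in proportion to AE: A₁E₁ = 188000000 N, A₂E₂ = 1307000 N, ΣAE = 189300000 N.
F₁ = P·A₁E₁/ΣAE = -63400·188000000/189300000 = -62960 N.

-63.0 kN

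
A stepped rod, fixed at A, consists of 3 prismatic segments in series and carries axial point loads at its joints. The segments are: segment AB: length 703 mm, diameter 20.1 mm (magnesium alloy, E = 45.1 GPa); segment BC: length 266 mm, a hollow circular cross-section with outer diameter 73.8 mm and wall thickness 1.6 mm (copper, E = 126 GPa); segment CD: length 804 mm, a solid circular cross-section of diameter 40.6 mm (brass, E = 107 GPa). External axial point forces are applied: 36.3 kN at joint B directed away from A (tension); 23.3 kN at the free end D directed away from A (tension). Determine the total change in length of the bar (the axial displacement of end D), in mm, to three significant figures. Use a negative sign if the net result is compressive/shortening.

3.20 mm

Internal axial forces (sectioning from the free end, tension +): N_CD = 23.3 kN, N_BC = 23.3 kN, N_AB = 59.6 kN.
A_AB = 317.3 mm².
A_BC = 362.9 mm².
A_CD = 1295 mm².
δ_AB = 59600·703/(317.3·45100) = 2.928 mm
δ_BC = 23300·266/(362.9·126000) = 0.1355 mm
δ_CD = 23300·804/(1295·107000) = 0.1352 mm
δ = Σδ_i = 3.199 mm.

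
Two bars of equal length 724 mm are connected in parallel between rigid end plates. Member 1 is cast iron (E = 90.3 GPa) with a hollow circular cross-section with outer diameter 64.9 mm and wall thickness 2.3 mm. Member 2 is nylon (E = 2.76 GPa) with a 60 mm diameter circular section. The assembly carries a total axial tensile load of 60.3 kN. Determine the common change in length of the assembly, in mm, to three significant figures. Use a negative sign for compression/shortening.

A_1 = 452.3 mm².
A_2 = 2827 mm².
Equal strain + equilibrium ⇒ each member carries load in proportion to AE: A₁E₁ = 40850000 N, A₂E₂ = 7804000 N, ΣAE = 48650000 N.
δ = PL/ΣAE = 60300·724/48650000 = 0.8974 mm.

0.897 mm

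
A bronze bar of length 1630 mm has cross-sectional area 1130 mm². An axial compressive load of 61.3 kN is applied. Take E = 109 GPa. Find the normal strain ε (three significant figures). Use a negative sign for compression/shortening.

σ = N/A = -54.25 MPa; ε = σ/E = -54.25/109000 = -4.977e-04.

-4.98e-04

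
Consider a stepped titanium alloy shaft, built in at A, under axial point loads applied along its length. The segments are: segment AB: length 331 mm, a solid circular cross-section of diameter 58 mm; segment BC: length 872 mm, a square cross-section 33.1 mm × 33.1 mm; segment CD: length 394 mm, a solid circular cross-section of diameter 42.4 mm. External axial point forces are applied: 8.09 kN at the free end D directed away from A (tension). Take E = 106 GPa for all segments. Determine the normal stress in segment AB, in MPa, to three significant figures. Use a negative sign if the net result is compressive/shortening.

Internal axial forces (sectioning from the free end, tension +): N_CD = 8.09 kN, N_BC = 8.09 kN, N_AB = 8.09 kN.
A_AB = 2642 mm².
σ_AB = N_AB/A_AB = 8090/2642 = 3.062 MPa.

3.06 MPa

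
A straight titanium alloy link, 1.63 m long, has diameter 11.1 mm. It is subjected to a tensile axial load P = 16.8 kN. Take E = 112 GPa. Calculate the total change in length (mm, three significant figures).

A = 96.77 mm².
δ_mech = NL/(AE) = 16800·1630/(96.77·112000) = 2.527 mm.

2.53 mm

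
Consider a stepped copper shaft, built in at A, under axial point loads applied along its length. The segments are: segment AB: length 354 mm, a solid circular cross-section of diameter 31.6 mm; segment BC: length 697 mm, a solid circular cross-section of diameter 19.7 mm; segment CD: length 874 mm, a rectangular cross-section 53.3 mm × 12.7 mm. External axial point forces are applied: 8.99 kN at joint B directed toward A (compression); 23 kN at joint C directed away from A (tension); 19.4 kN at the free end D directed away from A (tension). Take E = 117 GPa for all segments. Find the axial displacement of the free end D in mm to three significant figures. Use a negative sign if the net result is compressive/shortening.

Internal axial forces (sectioning from the free end, tension +): N_CD = 19.4 kN, N_BC = 42.4 kN, N_AB = 33.41 kN.
A_AB = 784.3 mm².
A_BC = 304.8 mm².
A_CD = 676.9 mm².
δ_AB = 33410·354/(784.3·117000) = 0.1289 mm
δ_BC = 42400·697/(304.8·117000) = 0.8287 mm
δ_CD = 19400·874/(676.9·117000) = 0.2141 mm
δ = Σδ_i = 1.172 mm.

1.17 mm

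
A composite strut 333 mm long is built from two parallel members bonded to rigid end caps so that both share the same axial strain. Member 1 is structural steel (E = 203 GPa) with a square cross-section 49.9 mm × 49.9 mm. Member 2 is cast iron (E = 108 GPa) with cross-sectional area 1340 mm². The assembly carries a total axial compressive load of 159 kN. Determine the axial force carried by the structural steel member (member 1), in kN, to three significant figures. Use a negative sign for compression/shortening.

A_1 = 2490 mm².
Equal strain + equilibrium ⇒ each member carries load in proportion to AE: A₁E₁ = 505500000 N, A₂E₂ = 144700000 N, ΣAE = 650200000 N.
F₁ = P·A₁E₁/ΣAE = -159000·505500000/650200000 = -123600 N.

-124 kN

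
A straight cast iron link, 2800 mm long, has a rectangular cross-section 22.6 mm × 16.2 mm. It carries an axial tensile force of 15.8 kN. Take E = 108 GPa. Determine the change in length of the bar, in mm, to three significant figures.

1.12 mm

A = 366.1 mm².
δ_mech = NL/(AE) = 15800·2800/(366.1·108000) = 1.119 mm.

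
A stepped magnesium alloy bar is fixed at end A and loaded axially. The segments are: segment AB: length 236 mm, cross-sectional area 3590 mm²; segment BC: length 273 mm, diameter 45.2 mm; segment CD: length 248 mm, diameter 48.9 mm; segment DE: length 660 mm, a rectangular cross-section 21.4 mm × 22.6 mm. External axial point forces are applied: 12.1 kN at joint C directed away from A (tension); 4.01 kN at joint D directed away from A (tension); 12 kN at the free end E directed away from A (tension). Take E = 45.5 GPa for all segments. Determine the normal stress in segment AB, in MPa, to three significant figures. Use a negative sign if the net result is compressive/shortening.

Internal axial forces (sectioning from the free end, tension +): N_DE = 12 kN, N_CD = 16.01 kN, N_BC = 28.11 kN, N_AB = 28.11 kN.
σ_AB = N_AB/A_AB = 28110/3590 = 7.83 MPa.

7.83 MPa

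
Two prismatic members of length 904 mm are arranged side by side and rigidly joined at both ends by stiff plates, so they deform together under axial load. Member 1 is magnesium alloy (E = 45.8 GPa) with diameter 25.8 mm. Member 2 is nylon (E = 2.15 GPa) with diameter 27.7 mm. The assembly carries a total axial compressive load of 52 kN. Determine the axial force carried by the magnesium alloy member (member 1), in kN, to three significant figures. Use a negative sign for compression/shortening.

-49.3 kN

A_1 = 522.8 mm².
A_2 = 602.6 mm².
Equal strain + equilibrium ⇒ each member carries load in proportion to AE: A₁E₁ = 23940000 N, A₂E₂ = 1296000 N, ΣAE = 25240000 N.
F₁ = P·A₁E₁/ΣAE = -52000·23940000/25240000 = -49330 N.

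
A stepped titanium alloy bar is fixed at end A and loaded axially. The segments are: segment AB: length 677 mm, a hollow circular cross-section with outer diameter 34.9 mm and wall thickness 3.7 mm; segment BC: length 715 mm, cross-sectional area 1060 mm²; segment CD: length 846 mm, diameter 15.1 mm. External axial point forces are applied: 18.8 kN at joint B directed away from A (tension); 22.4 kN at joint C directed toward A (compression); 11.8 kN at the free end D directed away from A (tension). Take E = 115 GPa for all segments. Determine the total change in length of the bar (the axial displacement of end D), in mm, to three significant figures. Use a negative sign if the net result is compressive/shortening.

Internal axial forces (sectioning from the free end, tension +): N_CD = 11.8 kN, N_BC = -10.6 kN, N_AB = 8.2 kN.
A_AB = 362.7 mm².
A_CD = 179.1 mm².
δ_AB = 8200·677/(362.7·115000) = 0.1331 mm
δ_BC = -10600·715/(1060·115000) = -0.06217 mm
δ_CD = 11800·846/(179.1·115000) = 0.4847 mm
δ = Σδ_i = 0.5557 mm.

0.556 mm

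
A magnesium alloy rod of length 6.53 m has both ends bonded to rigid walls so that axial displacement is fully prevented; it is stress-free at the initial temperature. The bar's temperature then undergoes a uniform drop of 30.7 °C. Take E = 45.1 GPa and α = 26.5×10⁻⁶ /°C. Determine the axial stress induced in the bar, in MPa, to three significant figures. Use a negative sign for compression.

Free thermal expansion αLΔT = 26.5e-6 · 6530 · -30.7 = -5.312 mm.
The walls impose strain ε = −(-5.312)/6530 = 8.1355e-04; σ = Eε = 45100 · 8.1355e-04 = 36.69 MPa.

36.7 MPa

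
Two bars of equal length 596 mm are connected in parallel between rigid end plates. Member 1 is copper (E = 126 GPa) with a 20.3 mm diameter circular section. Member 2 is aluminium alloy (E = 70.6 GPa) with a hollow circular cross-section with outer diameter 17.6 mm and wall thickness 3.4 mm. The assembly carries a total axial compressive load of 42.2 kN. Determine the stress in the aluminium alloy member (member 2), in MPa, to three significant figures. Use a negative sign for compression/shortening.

-57.9 MPa

A_1 = 323.7 mm².
A_2 = 151.7 mm².
Equal strain + equilibrium ⇒ each member carries load in proportion to AE: A₁E₁ = 40780000 N, A₂E₂ = 10710000 N, ΣAE = 51490000 N.
σ₂ = P·E₂/ΣAE = -42200·70600/51490000 = -57.86 MPa.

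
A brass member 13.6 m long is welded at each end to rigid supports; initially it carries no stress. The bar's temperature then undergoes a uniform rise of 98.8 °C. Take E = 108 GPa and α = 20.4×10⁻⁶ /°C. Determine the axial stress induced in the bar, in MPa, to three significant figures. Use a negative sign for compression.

-218 MPa

Free thermal expansion αLΔT = 20.4e-6 · 13600 · 98.8 = 27.41 mm.
The walls impose strain ε = −(27.41)/13600 = -2.0155e-03; σ = Eε = 108000 · -2.0155e-03 = -217.7 MPa.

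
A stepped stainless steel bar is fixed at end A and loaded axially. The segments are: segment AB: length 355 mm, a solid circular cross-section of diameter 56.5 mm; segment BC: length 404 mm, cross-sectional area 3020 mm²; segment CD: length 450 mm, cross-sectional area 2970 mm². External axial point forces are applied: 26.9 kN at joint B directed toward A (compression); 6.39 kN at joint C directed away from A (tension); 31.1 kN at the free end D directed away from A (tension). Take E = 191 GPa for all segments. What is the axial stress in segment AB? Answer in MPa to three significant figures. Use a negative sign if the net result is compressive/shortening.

4.22 MPa

Internal axial forces (sectioning from the free end, tension +): N_CD = 31.1 kN, N_BC = 37.49 kN, N_AB = 10.59 kN.
A_AB = 2507 mm².
σ_AB = N_AB/A_AB = 10590/2507 = 4.224 MPa.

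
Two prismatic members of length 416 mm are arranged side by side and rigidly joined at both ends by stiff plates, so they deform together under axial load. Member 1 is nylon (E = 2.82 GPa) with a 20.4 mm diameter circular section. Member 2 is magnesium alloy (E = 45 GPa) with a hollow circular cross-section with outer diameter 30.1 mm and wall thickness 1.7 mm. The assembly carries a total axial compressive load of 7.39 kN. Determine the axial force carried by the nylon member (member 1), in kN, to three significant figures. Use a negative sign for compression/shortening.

-0.879 kN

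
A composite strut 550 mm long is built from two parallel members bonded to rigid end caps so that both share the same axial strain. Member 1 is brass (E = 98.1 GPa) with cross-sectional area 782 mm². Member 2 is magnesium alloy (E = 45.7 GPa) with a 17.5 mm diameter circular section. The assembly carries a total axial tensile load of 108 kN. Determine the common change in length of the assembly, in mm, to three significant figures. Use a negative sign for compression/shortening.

A_2 = 240.5 mm².
Equal strain + equilibrium ⇒ each member carries load in proportion to AE: A₁E₁ = 76710000 N, A₂E₂ = 10990000 N, ΣAE = 87710000 N.
δ = PL/ΣAE = 108000·550/87710000 = 0.6773 mm.

0.677 mm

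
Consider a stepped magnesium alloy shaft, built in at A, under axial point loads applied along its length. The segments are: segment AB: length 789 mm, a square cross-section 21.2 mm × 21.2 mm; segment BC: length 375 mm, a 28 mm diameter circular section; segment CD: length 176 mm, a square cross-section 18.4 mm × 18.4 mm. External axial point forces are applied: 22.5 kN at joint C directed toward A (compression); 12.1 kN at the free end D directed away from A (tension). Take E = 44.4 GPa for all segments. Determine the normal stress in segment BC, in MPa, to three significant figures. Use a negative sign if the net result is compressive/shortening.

-16.9 MPa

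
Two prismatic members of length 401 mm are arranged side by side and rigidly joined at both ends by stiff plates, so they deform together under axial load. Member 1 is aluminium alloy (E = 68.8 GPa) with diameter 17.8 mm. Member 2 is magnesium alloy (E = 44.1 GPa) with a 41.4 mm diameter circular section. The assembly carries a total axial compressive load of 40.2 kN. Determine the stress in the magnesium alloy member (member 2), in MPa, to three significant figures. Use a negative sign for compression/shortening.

A_1 = 248.8 mm².
A_2 = 1346 mm².
Equal strain + equilibrium ⇒ each member carries load in proportion to AE: A₁E₁ = 17120000 N, A₂E₂ = 59360000 N, ΣAE = 76490000 N.
σ₂ = P·E₂/ΣAE = -40200·44100/76490000 = -23.18 MPa.

-23.2 MPa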